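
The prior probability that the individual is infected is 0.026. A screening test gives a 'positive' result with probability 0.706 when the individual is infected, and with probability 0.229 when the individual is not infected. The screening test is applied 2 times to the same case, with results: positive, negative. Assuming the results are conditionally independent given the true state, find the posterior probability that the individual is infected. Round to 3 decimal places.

Posterior P(H) ≈ 0.030

With H the event that the individual is infected, the joint likelihood of the observed sequence is P(data|H) = 0.706·0.294 = 0.20756 and P(data|¬H) = 0.229·0.771 = 0.17656.
Bayes: P(H|data) = 0.026·0.20756 / (0.026·0.20756 + 0.974·0.17656) = 0.0053967/0.17737 = 0.0304.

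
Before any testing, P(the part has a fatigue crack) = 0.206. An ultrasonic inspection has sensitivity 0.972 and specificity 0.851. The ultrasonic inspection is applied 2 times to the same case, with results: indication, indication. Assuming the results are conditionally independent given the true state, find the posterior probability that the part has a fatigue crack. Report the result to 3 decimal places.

Posterior P(H) ≈ 0.917

Let H be the event that the part has a fatigue crack; start with P(H) = 0.206. P('indication'|H) = 0.972, P('indication'|¬H) = 0.149.
Update on result 1 ('indication'): P(H) ← 0.972·0.2060 / (0.972·0.2060 + 0.149·0.7940) = 0.20023/0.31854 = 0.6286.
Update on result 2 ('indication'): P(H) ← 0.972·0.6286 / (0.972·0.6286 + 0.149·0.3714) = 0.61100/0.66634 = 0.9170.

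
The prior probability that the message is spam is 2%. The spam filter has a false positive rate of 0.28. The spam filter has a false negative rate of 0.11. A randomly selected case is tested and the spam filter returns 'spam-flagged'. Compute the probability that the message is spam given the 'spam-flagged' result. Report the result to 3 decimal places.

P(H | E) ≈ 0.061

Let H be the event that the message is spam. P(H) = 0.02, so P(¬H) = 0.98. With E the 'spam-flagged' result, P(E|H) = 0.89 and P(E|¬H) = 0.28.
P(E) = 0.89·0.02 + 0.28·0.98 = 0.017800 + 0.27440 = 0.29220.
By Bayes' theorem, P(H|E) = 0.017800 / 0.29220 = 0.061.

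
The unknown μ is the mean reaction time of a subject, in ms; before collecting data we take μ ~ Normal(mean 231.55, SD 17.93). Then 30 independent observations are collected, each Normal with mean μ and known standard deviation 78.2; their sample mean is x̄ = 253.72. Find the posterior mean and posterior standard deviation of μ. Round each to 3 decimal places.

Posterior mean ≈ 245.117; posterior SD ≈ 11.169

With known σ, the Normal prior is conjugate. Weight on the data is w = (n/σ²)/(n/σ² + 1/τ₀²) = 0.00490578/(0.00490578+0.00311057) = 0.61197.
Posterior mean = w·x̄ + (1−w)·μ₀ = 0.61197·253.72 + 0.38803·231.55 = 245.117. Posterior variance = 1/(0.00490578+0.00311057) = 124.745, so SD = 11.169.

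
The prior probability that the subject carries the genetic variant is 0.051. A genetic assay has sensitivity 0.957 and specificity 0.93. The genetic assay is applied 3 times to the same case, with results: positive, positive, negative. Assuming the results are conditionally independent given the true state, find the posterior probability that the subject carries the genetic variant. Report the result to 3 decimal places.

Posterior P(H) ≈ 0.317

With H the event that the subject carries the genetic variant, the joint likelihood of the observed sequence is P(data|H) = 0.957·0.957·0.043 = 0.039382 and P(data|¬H) = 0.07·0.07·0.93 = 0.0045570.
Bayes: P(H|data) = 0.051·0.039382 / (0.051·0.039382 + 0.949·0.0045570) = 0.0020085/0.0063330 = 0.3171.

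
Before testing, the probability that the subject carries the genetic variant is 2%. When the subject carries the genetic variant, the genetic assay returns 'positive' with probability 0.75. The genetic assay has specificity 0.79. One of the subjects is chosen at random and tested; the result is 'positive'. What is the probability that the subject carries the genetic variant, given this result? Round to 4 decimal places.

P(H | E) ≈ 0.0679

Let H be the event that the subject carries the genetic variant. P(H) = 0.02, so P(¬H) = 0.98. With E the 'positive' result, P(E|H) = 0.75 and P(E|¬H) = 0.21.
P(E) = 0.75·0.02 + 0.21·0.98 = 0.015000 + 0.20580 = 0.22080.
By Bayes' theorem, P(H|E) = 0.015000 / 0.22080 = 0.0679.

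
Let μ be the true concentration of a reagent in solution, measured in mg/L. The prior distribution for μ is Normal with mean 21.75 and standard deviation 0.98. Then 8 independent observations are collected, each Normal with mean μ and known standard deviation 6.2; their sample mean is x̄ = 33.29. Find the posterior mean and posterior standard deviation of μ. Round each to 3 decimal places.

Posterior mean ≈ 23.672; posterior SD ≈ 0.895

With known σ, the Normal prior is conjugate. Weight on the data is w = (n/σ²)/(n/σ² + 1/τ₀²) = 0.208117/(0.208117+1.04123) = 0.16658.
Posterior mean = w·x̄ + (1−w)·μ₀ = 0.16658·33.29 + 0.83342·21.75 = 23.672. Posterior variance = 1/(0.208117+1.04123) = 0.800417, so SD = 0.895.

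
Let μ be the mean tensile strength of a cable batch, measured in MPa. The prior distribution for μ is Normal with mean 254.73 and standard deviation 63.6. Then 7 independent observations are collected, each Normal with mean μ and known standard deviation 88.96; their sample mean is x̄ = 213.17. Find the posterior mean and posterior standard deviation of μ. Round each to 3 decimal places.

Posterior mean ≈ 222.248; posterior SD ≈ 29.725

Prior precision 1/τ₀² = 1/63.6² = 0.00024722; data precision n/σ² = 7/88.96² = 0.00088452.
Posterior precision = 0.00024722 + 0.00088452 = 0.00113174, giving posterior SD = 1/√0.00113174 = 29.725.
Posterior mean = (0.00024722·254.73 + 0.00088452·213.17) / 0.00113174 = 222.248.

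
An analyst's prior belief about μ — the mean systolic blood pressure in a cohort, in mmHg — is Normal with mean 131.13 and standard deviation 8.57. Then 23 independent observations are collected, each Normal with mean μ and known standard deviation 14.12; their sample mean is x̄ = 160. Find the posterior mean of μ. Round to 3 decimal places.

Posterior mean ≈ 156.952

With known σ, the Normal prior is conjugate. Weight on the data is w = (n/σ²)/(n/σ² + 1/τ₀²) = 0.115361/(0.115361+0.0136156) = 0.89443.
Posterior mean = w·x̄ + (1−w)·μ₀ = 0.89443·160 + 0.10557·131.13 = 156.952.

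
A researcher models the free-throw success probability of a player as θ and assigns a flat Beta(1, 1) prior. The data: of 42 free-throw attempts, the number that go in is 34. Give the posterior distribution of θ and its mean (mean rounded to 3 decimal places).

Posterior: Beta(35, 9); mean ≈ 0.795

The binomial likelihood is conjugate to the Beta prior: with 34 successes and 8 failures, the posterior is Beta(1+34, 1+8) = Beta(35, 9).
E[θ | data] = 35/(35+9) = 0.795.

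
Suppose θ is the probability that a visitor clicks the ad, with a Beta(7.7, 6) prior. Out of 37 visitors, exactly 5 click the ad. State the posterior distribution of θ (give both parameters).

The binomial likelihood is conjugate to the Beta prior: with 5 successes and 32 failures, the posterior is Beta(7.7+5, 6+32) = Beta(12.7, 38).

Posterior: Beta(12.7, 38)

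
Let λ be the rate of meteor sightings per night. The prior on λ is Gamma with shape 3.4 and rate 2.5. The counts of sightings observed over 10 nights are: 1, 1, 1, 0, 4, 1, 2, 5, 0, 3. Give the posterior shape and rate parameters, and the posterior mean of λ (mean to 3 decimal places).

Total count ∑xᵢ = 18 over n = 10 nights.
Gamma is conjugate to the Poisson likelihood: posterior is Gamma(shape = 3.4+18 = 21.4, rate = 2.5+10 = 12.5).
Posterior mean = shape/rate = 21.4/12.5 = 1.712.

Posterior: Gamma(shape=21.4, rate=12.5); mean ≈ 1.712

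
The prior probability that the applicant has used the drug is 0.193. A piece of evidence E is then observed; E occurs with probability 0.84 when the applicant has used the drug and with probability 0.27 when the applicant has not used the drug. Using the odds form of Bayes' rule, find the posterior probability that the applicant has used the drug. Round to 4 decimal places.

Posterior probability ≈ 0.4266

Prior odds = 0.193/(1−0.193) = 0.23916.
Likelihood ratio for E = 0.84/0.27 = 3.1111.
Posterior odds = prior odds × LR = 0.74405.
Posterior probability = odds/(1+odds) = 0.74405/1.7440 = 0.4266.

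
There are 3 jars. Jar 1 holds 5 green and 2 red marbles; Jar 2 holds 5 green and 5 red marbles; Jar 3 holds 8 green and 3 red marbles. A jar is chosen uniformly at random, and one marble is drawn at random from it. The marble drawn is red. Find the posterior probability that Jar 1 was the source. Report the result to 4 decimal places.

Posterior probability ≈ 0.2699

P(red|Jar 1) = 0.2857; P(red|Jar 2) = 0.5; P(red|Jar 3) = 0.2727.
Prior × likelihood for each source: 0.333333·0.2857=0.09524, 0.333333·0.5=0.1667, 0.333333·0.2727=0.09091. Summing gives P(red) = 0.35281.
P(Jar 1 | red) = 0.09524 / 0.35281 = 0.2699.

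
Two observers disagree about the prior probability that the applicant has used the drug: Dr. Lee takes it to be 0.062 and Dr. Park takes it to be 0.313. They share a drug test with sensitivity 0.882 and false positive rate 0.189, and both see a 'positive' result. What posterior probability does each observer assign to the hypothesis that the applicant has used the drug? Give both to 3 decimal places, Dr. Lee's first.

Dr. Lee: 0.236; Dr. Park: 0.680

The likelihood ratio for a 'positive' result is 0.882/0.189 = 4.6667.
Dr. Lee: prior odds 0.062/0.938 = 0.066098; posterior odds 0.30846; posterior probability 0.236.
Dr. Park: prior odds 0.313/0.687 = 0.45560; posterior odds 2.1262; posterior probability 0.680.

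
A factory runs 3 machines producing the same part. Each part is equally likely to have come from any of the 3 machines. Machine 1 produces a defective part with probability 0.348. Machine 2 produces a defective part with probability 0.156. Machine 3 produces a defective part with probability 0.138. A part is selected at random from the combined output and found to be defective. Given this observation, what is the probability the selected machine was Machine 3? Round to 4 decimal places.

Posterior probability ≈ 0.2150

Tabulate prior·likelihood by source: [1] prior 0.333333, lik 0.348, product 0.1160; [2] prior 0.333333, lik 0.156, product 0.05200; [3] prior 0.333333, lik 0.138, product 0.04600.
Normalizing constant = 0.21400; the posterior for Machine 3 is its product over the sum, 0.04600/0.21400 = 0.2150.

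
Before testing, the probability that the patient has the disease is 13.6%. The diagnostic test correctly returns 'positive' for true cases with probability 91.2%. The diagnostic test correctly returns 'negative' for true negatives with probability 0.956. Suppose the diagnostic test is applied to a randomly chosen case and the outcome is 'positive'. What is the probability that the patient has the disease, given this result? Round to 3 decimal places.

P(H | E) ≈ 0.765

Let H be the event that the patient has the disease. P(H) = 0.136, so P(¬H) = 0.864. With E the 'positive' result, P(E|H) = 0.912 and P(E|¬H) = 0.044.
P(E) = 0.912·0.136 + 0.044·0.864 = 0.12403 + 0.038016 = 0.16205.
By Bayes' theorem, P(H|E) = 0.12403 / 0.16205 = 0.765.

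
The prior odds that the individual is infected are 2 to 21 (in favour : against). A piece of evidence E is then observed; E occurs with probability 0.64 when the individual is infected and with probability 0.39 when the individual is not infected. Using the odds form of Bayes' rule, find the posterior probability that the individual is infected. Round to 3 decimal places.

Posterior probability ≈ 0.135

Prior odds = 2/21 = 0.095238. In log-odds, ln(0.095238) = -2.3514.
Add log likelihood ratio: ln(1.6410) = 0.49532.
Posterior log-odds = -1.8561, so posterior odds = exp(-1.8561) = 0.15629. Converting, P(H|E) = 0.15629/1.1563 = 0.135.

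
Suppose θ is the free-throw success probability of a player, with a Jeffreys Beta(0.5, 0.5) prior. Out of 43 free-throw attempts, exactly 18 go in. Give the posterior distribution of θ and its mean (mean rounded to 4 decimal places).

Posterior: Beta(18.5, 25.5); mean ≈ 0.4205

The binomial likelihood is conjugate to the Beta prior: with 18 successes and 25 failures, the posterior is Beta(0.5+18, 0.5+25) = Beta(18.5, 25.5).
E[θ | data] = 18.5/(18.5+25.5) = 0.4205.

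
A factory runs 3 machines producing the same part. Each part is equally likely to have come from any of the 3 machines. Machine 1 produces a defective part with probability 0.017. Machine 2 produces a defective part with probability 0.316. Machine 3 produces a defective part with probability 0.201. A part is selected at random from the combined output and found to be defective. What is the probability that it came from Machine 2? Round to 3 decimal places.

P(defective|M1) = 0.017; P(defective|M2) = 0.316; P(defective|M3) = 0.201.
Prior × likelihood for each source: 0.333333·0.017=0.005667, 0.333333·0.316=0.1053, 0.333333·0.201=0.06700. Summing gives P(defective) = 0.17800.
P(Machine 2 | defective) = 0.1053 / 0.17800 = 0.592.

Posterior probability ≈ 0.592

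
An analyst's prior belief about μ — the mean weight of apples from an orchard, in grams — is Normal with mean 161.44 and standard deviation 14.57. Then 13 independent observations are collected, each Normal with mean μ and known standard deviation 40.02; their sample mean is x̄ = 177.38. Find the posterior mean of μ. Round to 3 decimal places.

With known σ, the Normal prior is conjugate. Weight on the data is w = (n/σ²)/(n/σ² + 1/τ₀²) = 0.00811688/(0.00811688+0.00471065) = 0.63277.
Posterior mean = w·x̄ + (1−w)·μ₀ = 0.63277·177.38 + 0.36723·161.44 = 171.526.

Posterior mean ≈ 171.526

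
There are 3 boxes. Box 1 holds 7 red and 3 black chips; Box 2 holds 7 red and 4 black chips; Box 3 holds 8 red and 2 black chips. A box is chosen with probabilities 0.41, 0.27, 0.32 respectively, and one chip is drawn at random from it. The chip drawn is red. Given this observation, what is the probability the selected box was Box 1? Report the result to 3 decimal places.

Tabulate prior·likelihood by source: [1] prior 0.41, lik 0.7, product 0.2870; [2] prior 0.27, lik 0.6364, product 0.1718; [3] prior 0.32, lik 0.8, product 0.2560.
Normalizing constant = 0.71482; the posterior for Box 1 is its product over the sum, 0.2870/0.71482 = 0.402.

Posterior probability ≈ 0.402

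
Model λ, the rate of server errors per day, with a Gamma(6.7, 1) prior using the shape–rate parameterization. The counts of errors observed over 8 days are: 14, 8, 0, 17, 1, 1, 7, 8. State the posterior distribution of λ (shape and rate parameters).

Posterior: Gamma(shape=62.7, rate=9)

Total count ∑xᵢ = 56 over n = 8 days.
Gamma is conjugate to the Poisson likelihood: posterior is Gamma(shape = 6.7+56 = 62.7, rate = 1+8 = 9).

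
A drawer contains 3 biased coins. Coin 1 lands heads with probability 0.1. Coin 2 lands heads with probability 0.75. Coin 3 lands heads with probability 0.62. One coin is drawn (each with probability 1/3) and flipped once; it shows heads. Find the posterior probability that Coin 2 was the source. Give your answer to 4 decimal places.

Posterior probability ≈ 0.5102

Tabulate prior·likelihood by source: [1] prior 0.333333, lik 0.1, product 0.03333; [2] prior 0.333333, lik 0.75, product 0.2500; [3] prior 0.333333, lik 0.62, product 0.2067.
Normalizing constant = 0.49000; the posterior for Coin 2 is its product over the sum, 0.2500/0.49000 = 0.5102.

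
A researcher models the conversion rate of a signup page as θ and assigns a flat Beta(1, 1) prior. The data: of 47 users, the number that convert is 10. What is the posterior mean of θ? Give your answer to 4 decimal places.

Posterior mean ≈ 0.2245

Observing 10 successes and 37 failures updates Beta(1, 1) by adding the success and failure counts to the two shape parameters: α = 1+10 = 11, β = 1+37 = 38.
E[θ | data] = 11/(11+38) = 0.2245.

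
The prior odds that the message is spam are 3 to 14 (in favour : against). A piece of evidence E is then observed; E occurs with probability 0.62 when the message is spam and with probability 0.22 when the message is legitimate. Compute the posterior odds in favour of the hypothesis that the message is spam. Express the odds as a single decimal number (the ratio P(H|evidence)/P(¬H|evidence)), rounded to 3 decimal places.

Prior odds = 3/14 = 0.21429.
Likelihood ratio for E = 0.62/0.22 = 2.8182.
Posterior odds = prior odds × LR = 0.60390.

Posterior odds ≈ 0.604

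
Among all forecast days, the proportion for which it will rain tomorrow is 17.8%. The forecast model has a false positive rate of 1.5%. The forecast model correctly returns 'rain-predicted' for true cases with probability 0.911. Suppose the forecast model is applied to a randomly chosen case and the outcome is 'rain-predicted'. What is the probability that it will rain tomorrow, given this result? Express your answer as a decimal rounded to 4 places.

Let H be the event that it will rain tomorrow. P(H) = 0.178, so P(¬H) = 0.822. With E the 'rain-predicted' result, P(E|H) = 0.911 and P(E|¬H) = 0.015.
P(E) = 0.911·0.178 + 0.015·0.822 = 0.16216 + 0.012330 = 0.17449.
By Bayes' theorem, P(H|E) = 0.16216 / 0.17449 = 0.9293.

P(H | E) ≈ 0.9293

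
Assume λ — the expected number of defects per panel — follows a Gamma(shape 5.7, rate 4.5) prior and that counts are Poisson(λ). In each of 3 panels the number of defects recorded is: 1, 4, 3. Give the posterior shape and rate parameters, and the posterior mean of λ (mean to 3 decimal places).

The Poisson likelihood adds the total count to the shape and the number of exposure periods to the rate. Here ∑xᵢ = 8 and n = 3, so shape 5.7→13.7 and rate 4.5→7.5.
Posterior mean = shape/rate = 13.7/7.5 = 1.827.

Posterior: Gamma(shape=13.7, rate=7.5); mean ≈ 1.827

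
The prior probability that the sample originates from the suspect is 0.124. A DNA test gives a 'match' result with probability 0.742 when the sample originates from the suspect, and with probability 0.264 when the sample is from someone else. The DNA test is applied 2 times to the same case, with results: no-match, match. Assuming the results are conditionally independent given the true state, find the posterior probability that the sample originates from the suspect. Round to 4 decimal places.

Posterior P(H) ≈ 0.1224

With H the event that the sample originates from the suspect, the joint likelihood of the observed sequence is P(data|H) = 0.258·0.742 = 0.19144 and P(data|¬H) = 0.736·0.264 = 0.19430.
Bayes: P(H|data) = 0.124·0.19144 / (0.124·0.19144 + 0.876·0.19430) = 0.023738/0.19395 = 0.1224.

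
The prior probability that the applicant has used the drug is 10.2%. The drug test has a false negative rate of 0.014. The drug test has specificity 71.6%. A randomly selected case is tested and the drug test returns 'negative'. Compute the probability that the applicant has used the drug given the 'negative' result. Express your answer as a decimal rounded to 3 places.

P(H | E) ≈ 0.002

Let H be the event that the applicant has used the drug. P(H) = 0.102, so P(¬H) = 0.898. With E the 'negative' result, P(E|H) = 0.014 and P(E|¬H) = 0.716.
P(E) = 0.014·0.102 + 0.716·0.898 = 0.0014280 + 0.64297 = 0.64440.
By Bayes' theorem, P(H|E) = 0.0014280 / 0.64440 = 0.002.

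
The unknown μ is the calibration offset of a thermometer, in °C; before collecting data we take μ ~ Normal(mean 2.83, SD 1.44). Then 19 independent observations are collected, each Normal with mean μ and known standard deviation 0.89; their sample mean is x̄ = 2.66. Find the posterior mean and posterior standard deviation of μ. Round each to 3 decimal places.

Posterior mean ≈ 2.663; posterior SD ≈ 0.202

Prior precision 1/τ₀² = 1/1.44² = 0.482253; data precision n/σ² = 19/0.89² = 23.9869.
Posterior precision = 0.482253 + 23.9869 = 24.4691, giving posterior SD = 1/√24.4691 = 0.202.
Posterior mean = (0.482253·2.83 + 23.9869·2.66) / 24.4691 = 2.663.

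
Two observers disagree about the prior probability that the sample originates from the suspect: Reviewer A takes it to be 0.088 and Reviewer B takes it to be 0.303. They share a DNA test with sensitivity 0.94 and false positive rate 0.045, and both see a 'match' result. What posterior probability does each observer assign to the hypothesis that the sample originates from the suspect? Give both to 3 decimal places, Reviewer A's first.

P('+'|H) = 0.94, P('+'|¬H) = 0.045.
Reviewer A: numerator 0.94·0.088 = 0.082720; evidence = 0.082720+0.045·0.912 = 0.12376; posterior = 0.668.
Reviewer B: numerator 0.94·0.303 = 0.28482; evidence = 0.28482+0.045·0.697 = 0.31618; posterior = 0.901.

Reviewer A: 0.668; Reviewer B: 0.901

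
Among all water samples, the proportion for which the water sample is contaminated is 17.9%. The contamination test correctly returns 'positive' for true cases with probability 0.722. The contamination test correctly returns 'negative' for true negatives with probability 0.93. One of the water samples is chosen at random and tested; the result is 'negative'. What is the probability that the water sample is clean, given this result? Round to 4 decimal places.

Let H be the event that the water sample is contaminated. P(H) = 0.179, so P(¬H) = 0.821. With E the 'negative' result, P(E|H) = 0.278 and P(E|¬H) = 0.93.
P(E) = 0.278·0.179 + 0.93·0.821 = 0.049762 + 0.76353 = 0.81329.
By Bayes' theorem, P(H|E) = 0.049762 / 0.81329 = 0.0612. Hence P(¬H|E) = 1 − 0.0612 = 0.9388.

P(¬H | E) ≈ 0.9388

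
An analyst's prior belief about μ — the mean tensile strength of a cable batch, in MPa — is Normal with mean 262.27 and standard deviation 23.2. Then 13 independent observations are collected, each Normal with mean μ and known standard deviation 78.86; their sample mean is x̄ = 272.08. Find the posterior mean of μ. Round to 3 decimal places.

Posterior mean ≈ 267.464

With known σ, the Normal prior is conjugate. Weight on the data is w = (n/σ²)/(n/σ² + 1/τ₀²) = 0.00209040/(0.00209040+0.00185791) = 0.52944.
Posterior mean = w·x̄ + (1−w)·μ₀ = 0.52944·272.08 + 0.47056·262.27 = 267.464.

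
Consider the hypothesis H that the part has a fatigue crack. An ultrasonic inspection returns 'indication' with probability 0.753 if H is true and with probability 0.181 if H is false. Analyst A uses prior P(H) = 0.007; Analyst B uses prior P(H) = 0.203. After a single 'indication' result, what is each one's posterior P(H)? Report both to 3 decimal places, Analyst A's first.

Analyst A: 0.028; Analyst B: 0.514

The likelihood ratio for an 'indication' result is 0.753/0.181 = 4.1602.
Analyst A: prior odds 0.007/0.993 = 0.0070493; posterior odds 0.029327; posterior probability 0.028.
Analyst B: prior odds 0.203/0.797 = 0.25471; posterior odds 1.0596; posterior probability 0.514.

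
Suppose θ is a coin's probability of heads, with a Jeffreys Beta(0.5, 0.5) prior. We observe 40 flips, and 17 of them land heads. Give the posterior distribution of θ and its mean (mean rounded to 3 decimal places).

Posterior: Beta(17.5, 23.5); mean ≈ 0.427

The binomial likelihood is conjugate to the Beta prior: with 17 successes and 23 failures, the posterior is Beta(0.5+17, 0.5+23) = Beta(17.5, 23.5).
E[θ | data] = 17.5/(17.5+23.5) = 0.427.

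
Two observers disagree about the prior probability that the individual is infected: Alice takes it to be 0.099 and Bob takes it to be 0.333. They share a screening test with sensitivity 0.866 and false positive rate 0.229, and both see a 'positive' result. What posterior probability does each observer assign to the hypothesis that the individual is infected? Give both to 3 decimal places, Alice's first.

The likelihood ratio for a 'positive' result is 0.866/0.229 = 3.7817.
Alice: prior odds 0.099/0.901 = 0.10988; posterior odds 0.41552; posterior probability 0.294.
Bob: prior odds 0.333/0.667 = 0.49925; posterior odds 1.8880; posterior probability 0.654.

Alice: 0.294; Bob: 0.654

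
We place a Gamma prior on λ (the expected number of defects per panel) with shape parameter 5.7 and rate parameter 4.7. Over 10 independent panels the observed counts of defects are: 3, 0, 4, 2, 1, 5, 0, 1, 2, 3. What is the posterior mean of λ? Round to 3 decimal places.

The Poisson likelihood adds the total count to the shape and the number of exposure periods to the rate. Here ∑xᵢ = 21 and n = 10, so shape 5.7→26.7 and rate 4.7→14.7.
E[λ | data] = 26.7/14.7 = 1.816.

Posterior mean ≈ 1.816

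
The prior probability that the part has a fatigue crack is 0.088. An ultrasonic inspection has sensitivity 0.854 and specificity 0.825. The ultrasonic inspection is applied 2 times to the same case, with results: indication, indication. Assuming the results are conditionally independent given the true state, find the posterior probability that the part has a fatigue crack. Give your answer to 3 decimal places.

With H the event that the part has a fatigue crack, the joint likelihood of the observed sequence is P(data|H) = 0.854·0.854 = 0.72932 and P(data|¬H) = 0.175·0.175 = 0.030625.
Bayes: P(H|data) = 0.088·0.72932 / (0.088·0.72932 + 0.912·0.030625) = 0.064180/0.092110 = 0.6968.

Posterior P(H) ≈ 0.697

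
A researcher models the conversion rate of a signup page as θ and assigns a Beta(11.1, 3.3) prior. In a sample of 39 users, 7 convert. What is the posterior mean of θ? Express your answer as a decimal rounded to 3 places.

Observing 7 successes and 32 failures updates Beta(11.1, 3.3) by adding the success and failure counts to the two shape parameters: α = 11.1+7 = 18.1, β = 3.3+32 = 35.3.
Posterior mean = α/(α+β) = 18.1/53.4 = 0.339.

Posterior mean ≈ 0.339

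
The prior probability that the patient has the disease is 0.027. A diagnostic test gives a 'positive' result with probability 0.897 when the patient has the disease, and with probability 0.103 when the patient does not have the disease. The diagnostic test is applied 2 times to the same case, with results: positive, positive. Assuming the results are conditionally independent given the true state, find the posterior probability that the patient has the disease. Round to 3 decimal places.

Posterior P(H) ≈ 0.678

With H the event that the patient has the disease, the joint likelihood of the observed sequence is P(data|H) = 0.897·0.897 = 0.80461 and P(data|¬H) = 0.103·0.103 = 0.010609.
Bayes: P(H|data) = 0.027·0.80461 / (0.027·0.80461 + 0.973·0.010609) = 0.021724/0.032047 = 0.6779.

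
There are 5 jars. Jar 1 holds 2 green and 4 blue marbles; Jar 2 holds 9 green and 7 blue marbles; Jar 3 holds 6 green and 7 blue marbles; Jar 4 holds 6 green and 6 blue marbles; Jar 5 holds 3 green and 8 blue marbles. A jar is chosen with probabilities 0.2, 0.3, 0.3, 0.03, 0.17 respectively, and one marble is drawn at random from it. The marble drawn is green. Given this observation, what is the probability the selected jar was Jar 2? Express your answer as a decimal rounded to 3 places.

Posterior probability ≈ 0.388

Tabulate prior·likelihood by source: [1] prior 0.2, lik 0.3333, product 0.06667; [2] prior 0.3, lik 0.5625, product 0.1687; [3] prior 0.3, lik 0.4615, product 0.1385; [4] prior 0.03, lik 0.5, product 0.01500; [5] prior 0.17, lik 0.2727, product 0.04636.
Normalizing constant = 0.43524; the posterior for Jar 2 is its product over the sum, 0.1687/0.43524 = 0.388.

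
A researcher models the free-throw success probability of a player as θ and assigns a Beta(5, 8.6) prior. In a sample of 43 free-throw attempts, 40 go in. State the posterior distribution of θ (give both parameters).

Observing 40 successes and 3 failures updates Beta(5, 8.6) by adding the success and failure counts to the two shape parameters: α = 5+40 = 45, β = 8.6+3 = 11.6.

Posterior: Beta(45, 11.6)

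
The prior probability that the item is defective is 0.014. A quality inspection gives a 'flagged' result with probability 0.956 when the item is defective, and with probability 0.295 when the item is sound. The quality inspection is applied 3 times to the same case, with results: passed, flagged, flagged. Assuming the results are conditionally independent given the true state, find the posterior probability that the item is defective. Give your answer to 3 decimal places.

Posterior P(H) ≈ 0.009

With H the event that the item is defective, the joint likelihood of the observed sequence is P(data|H) = 0.044·0.956·0.956 = 0.040213 and P(data|¬H) = 0.705·0.295·0.295 = 0.061353.
Bayes: P(H|data) = 0.014·0.040213 / (0.014·0.040213 + 0.986·0.061353) = 0.00056298/0.061057 = 0.0092.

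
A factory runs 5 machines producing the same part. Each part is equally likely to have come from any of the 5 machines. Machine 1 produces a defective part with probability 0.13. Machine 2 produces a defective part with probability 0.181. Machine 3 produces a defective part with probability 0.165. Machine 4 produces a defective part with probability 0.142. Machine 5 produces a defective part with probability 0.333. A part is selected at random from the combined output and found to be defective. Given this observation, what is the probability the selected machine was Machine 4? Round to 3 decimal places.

Posterior probability ≈ 0.149

P(defective|M1) = 0.13; P(defective|M2) = 0.181; P(defective|M3) = 0.165; P(defective|M4) = 0.142; P(defective|M5) = 0.333.
Prior × likelihood for each source: 0.2·0.13=0.02600, 0.2·0.181=0.03620, 0.2·0.165=0.03300, 0.2·0.142=0.02840, 0.2·0.333=0.06660. Summing gives P(defective) = 0.19020.
P(Machine 4 | defective) = 0.02840 / 0.19020 = 0.149.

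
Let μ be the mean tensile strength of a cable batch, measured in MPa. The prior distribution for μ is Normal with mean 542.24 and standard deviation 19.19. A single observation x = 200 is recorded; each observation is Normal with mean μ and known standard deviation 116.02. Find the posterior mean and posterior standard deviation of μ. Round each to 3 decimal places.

Posterior mean ≈ 533.126; posterior SD ≈ 18.933

With known σ, the Normal prior is conjugate. Weight on the data is w = (n/σ²)/(n/σ² + 1/τ₀²) = 0.00007429/(0.00007429+0.00271550) = 0.026629.
Posterior mean = w·x̄ + (1−w)·μ₀ = 0.026629·200 + 0.97337·542.24 = 533.126. Posterior variance = 1/(0.00007429+0.00271550) = 358.450, so SD = 18.933.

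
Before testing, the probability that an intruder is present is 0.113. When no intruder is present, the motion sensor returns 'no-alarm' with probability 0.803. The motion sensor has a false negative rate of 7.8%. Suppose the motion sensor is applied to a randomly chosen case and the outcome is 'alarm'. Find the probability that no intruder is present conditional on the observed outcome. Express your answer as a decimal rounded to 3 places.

Let H be the event that an intruder is present. P(H) = 0.113, so P(¬H) = 0.887. With E the 'alarm' result, P(E|H) = 0.922 and P(E|¬H) = 0.197.
P(E) = 0.922·0.113 + 0.197·0.887 = 0.10419 + 0.17474 = 0.27892.
By Bayes' theorem, P(H|E) = 0.10419 / 0.27892 = 0.374. Hence P(¬H|E) = 1 − 0.374 = 0.626.

P(¬H | E) ≈ 0.626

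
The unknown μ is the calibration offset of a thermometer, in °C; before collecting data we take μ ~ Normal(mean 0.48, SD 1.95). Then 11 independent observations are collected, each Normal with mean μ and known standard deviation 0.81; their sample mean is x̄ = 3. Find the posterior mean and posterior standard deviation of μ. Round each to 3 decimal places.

Prior precision 1/τ₀² = 1/1.95² = 0.262985; data precision n/σ² = 11/0.81² = 16.7657.
Posterior precision = 0.262985 + 16.7657 = 17.0287, giving posterior SD = 1/√17.0287 = 0.242.
Posterior mean = (0.262985·0.48 + 16.7657·3) / 17.0287 = 2.961.

Posterior mean ≈ 2.961; posterior SD ≈ 0.242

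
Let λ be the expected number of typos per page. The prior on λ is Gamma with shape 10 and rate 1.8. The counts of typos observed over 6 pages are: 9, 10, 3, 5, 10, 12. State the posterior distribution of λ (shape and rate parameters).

Posterior: Gamma(shape=59, rate=7.8)

Total count ∑xᵢ = 49 over n = 6 pages.
Gamma is conjugate to the Poisson likelihood: posterior is Gamma(shape = 10+49 = 59, rate = 1.8+6 = 7.8).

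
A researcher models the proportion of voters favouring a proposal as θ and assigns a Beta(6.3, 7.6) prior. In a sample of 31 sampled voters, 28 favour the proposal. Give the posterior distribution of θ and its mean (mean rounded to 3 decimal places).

Observing 28 successes and 3 failures updates Beta(6.3, 7.6) by adding the success and failure counts to the two shape parameters: α = 6.3+28 = 34.3, β = 7.6+3 = 10.6.
Posterior mean = α/(α+β) = 34.3/44.9 = 0.764.

Posterior: Beta(34.3, 10.6); mean ≈ 0.764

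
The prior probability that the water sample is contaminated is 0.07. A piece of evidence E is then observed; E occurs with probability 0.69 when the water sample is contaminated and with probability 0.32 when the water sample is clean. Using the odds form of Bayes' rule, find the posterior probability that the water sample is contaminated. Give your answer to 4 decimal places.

Posterior probability ≈ 0.1396

Prior odds = 0.07/(1−0.07) = 0.075269.
Likelihood ratio for E = 0.69/0.32 = 2.1562.
Posterior odds = prior odds × LR = 0.16230.
Posterior probability = odds/(1+odds) = 0.16230/1.1623 = 0.1396.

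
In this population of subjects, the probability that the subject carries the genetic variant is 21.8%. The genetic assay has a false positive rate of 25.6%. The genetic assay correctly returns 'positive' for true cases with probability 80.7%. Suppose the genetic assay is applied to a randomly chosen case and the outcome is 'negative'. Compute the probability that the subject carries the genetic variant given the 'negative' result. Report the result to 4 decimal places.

P(H | E) ≈ 0.0674

Let H be the event that the subject carries the genetic variant. P(H) = 0.218, so P(¬H) = 0.782. With E the 'negative' result, P(E|H) = 0.193 and P(E|¬H) = 0.744.
P(E) = 0.193·0.218 + 0.744·0.782 = 0.042074 + 0.58181 = 0.62388.
By Bayes' theorem, P(H|E) = 0.042074 / 0.62388 = 0.0674.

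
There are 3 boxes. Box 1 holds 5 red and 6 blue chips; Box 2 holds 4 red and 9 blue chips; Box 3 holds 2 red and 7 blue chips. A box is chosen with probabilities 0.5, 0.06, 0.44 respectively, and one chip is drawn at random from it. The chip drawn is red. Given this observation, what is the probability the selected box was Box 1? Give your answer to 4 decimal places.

P(red|Box 1) = 0.4545; P(red|Box 2) = 0.3077; P(red|Box 3) = 0.2222.
Prior × likelihood for each source: 0.5·0.4545=0.2273, 0.06·0.3077=0.01846, 0.44·0.2222=0.09778. Summing gives P(red) = 0.34351.
P(Box 1 | red) = 0.2273 / 0.34351 = 0.6616.

Posterior probability ≈ 0.6616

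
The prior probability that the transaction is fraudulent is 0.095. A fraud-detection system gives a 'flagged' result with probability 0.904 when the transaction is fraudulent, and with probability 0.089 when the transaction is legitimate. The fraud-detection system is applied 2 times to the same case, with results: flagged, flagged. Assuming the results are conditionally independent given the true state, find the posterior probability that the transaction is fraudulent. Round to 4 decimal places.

Let H be the event that the transaction is fraudulent; start with P(H) = 0.095. P('flagged'|H) = 0.904, P('flagged'|¬H) = 0.089.
Update on result 1 ('flagged'): P(H) ← 0.904·0.0950 / (0.904·0.0950 + 0.089·0.9050) = 0.085880/0.16642 = 0.5160.
Update on result 2 ('flagged'): P(H) ← 0.904·0.5160 / (0.904·0.5160 + 0.089·0.4840) = 0.46649/0.50956 = 0.9155.

Posterior P(H) ≈ 0.9155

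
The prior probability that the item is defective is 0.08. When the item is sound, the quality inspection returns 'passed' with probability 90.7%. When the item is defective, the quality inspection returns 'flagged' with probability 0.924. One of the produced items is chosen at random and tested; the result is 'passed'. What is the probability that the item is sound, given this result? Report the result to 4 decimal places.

Write H for 'the item is defective'. Prior odds H:¬H = 0.08/0.92 = 0.086957. For the 'passed' outcome, the likelihood ratio is 0.076/0.907 = 0.083793.
Posterior odds = 0.086957 × 0.083793 = 0.0072863, so P(H|E) = 0.0072863/(1+0.0072863) = 0.0072. Then P(¬H|E) = 1 − 0.0072 = 0.9928.

P(¬H | E) ≈ 0.9928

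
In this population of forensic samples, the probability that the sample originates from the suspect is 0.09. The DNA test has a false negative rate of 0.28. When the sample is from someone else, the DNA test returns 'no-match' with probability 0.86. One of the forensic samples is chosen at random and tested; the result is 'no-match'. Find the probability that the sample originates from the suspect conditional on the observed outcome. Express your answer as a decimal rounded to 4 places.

P(H | E) ≈ 0.0312

Write H for 'the sample originates from the suspect'. Prior odds H:¬H = 0.09/0.91 = 0.098901. For the 'no-match' outcome, the likelihood ratio is 0.28/0.86 = 0.32558.
Posterior odds = 0.098901 × 0.32558 = 0.032200, so P(H|E) = 0.032200/(1+0.032200) = 0.0312.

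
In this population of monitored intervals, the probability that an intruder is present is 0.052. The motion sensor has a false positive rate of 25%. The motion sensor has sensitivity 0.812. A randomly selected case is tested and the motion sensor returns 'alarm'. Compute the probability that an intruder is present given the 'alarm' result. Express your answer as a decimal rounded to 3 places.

Let H be the event that an intruder is present. P(H) = 0.052, so P(¬H) = 0.948. With E the 'alarm' result, P(E|H) = 0.812 and P(E|¬H) = 0.25.
P(E) = 0.812·0.052 + 0.25·0.948 = 0.042224 + 0.23700 = 0.27922.
By Bayes' theorem, P(H|E) = 0.042224 / 0.27922 = 0.151.

P(H | E) ≈ 0.151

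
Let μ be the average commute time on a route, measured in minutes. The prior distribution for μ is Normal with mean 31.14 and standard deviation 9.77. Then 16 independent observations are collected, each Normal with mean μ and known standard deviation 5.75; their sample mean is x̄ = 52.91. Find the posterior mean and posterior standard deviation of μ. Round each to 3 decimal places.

Prior precision 1/τ₀² = 1/9.77² = 0.0104764; data precision n/σ² = 16/5.75² = 0.483932.
Posterior precision = 0.0104764 + 0.483932 = 0.494408, giving posterior SD = 1/√0.494408 = 1.422.
Posterior mean = (0.0104764·31.14 + 0.483932·52.91) / 0.494408 = 52.449.

Posterior mean ≈ 52.449; posterior SD ≈ 1.422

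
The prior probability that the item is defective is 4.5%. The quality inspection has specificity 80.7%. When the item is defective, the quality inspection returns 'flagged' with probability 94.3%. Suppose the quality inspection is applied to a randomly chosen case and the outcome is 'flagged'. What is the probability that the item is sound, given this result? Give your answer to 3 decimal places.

Write H for 'the item is defective'. Prior odds H:¬H = 0.045/0.955 = 0.047120. For the 'flagged' outcome, the likelihood ratio is 0.943/0.193 = 4.8860.
Posterior odds = 0.047120 × 4.8860 = 0.23023, so P(H|E) = 0.23023/(1+0.23023) = 0.187. Then P(¬H|E) = 1 − 0.187 = 0.813.

P(¬H | E) ≈ 0.813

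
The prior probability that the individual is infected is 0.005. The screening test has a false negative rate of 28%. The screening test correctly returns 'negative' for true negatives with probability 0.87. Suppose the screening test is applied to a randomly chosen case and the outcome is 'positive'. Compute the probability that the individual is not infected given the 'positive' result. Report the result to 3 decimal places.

P(¬H | E) ≈ 0.973

Write H for 'the individual is infected'. Prior odds H:¬H = 0.005/0.995 = 0.0050251. For the 'positive' outcome, the likelihood ratio is 0.72/0.13 = 5.5385.
Posterior odds = 0.0050251 × 5.5385 = 0.027831, so P(H|E) = 0.027831/(1+0.027831) = 0.027. Then P(¬H|E) = 1 − 0.027 = 0.973.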